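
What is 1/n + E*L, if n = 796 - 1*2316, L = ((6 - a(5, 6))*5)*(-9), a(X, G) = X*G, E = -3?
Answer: -4924801/1520 ≈ -3240.0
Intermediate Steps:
a(X, G) = G*X
L = 1080 (L = ((6 - 6*5)*5)*(-9) = ((6 - 1*30)*5)*(-9) = ((6 - 30)*5)*(-9) = -24*5*(-9) = -120*(-9) = 1080)
n = -1520 (n = 796 - 2316 = -1520)
1/n + E*L = 1/(-1520) - 3*1080 = -1/1520 - 3240 = -4924801/1520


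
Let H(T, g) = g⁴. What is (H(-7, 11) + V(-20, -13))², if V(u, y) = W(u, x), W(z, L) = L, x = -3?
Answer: 214271044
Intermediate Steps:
V(u, y) = -3
(H(-7, 11) + V(-20, -13))² = (11⁴ - 3)² = (14641 - 3)² = 14638² = 214271044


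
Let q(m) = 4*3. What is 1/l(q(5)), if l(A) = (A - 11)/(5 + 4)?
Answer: 9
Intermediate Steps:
q(m) = 12
l(A) = -11/9 + A/9 (l(A) = (-11 + A)/9 = (-11 + A)*(1/9) = -11/9 + A/9)
1/l(q(5)) = 1/(-11/9 + (1/9)*12) = 1/(-11/9 + 4/3) = 1/(1/9) = 9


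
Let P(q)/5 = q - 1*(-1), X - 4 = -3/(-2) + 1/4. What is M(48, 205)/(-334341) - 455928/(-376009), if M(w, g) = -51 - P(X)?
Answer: 203289720281/167620300092 ≈ 1.2128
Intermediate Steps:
X = 23/4 (X = 4 + (-3/(-2) + 1/4) = 4 + (-3*(-½) + 1*(¼)) = 4 + (3/2 + ¼) = 4 + 7/4 = 23/4 ≈ 5.7500)
P(q) = 5 + 5*q (P(q) = 5*(q - 1*(-1)) = 5*(q + 1) = 5*(1 + q) = 5 + 5*q)
M(w, g) = -339/4 (M(w, g) = -51 - (5 + 5*(23/4)) = -51 - (5 + 115/4) = -51 - 1*135/4 = -51 - 135/4 = -339/4)
M(48, 205)/(-334341) - 455928/(-376009) = -339/4/(-334341) - 455928/(-376009) = -339/4*(-1/334341) - 455928*(-1/376009) = 113/445788 + 455928/376009 = 203289720281/167620300092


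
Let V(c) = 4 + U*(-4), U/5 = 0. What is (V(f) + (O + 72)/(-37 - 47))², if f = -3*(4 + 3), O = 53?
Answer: 44521/7056 ≈ 6.3097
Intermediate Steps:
U = 0 (U = 5*0 = 0)
f = -21 (f = -3*7 = -21)
V(c) = 4 (V(c) = 4 + 0*(-4) = 4 + 0 = 4)
(V(f) + (O + 72)/(-37 - 47))² = (4 + (53 + 72)/(-37 - 47))² = (4 + 125/(-84))² = (4 + 125*(-1/84))² = (4 - 125/84)² = (211/84)² = 44521/7056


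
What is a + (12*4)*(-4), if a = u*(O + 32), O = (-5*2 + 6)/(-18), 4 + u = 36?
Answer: 7552/9 ≈ 839.11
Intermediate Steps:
u = 32 (u = -4 + 36 = 32)
O = 2/9 (O = (-10 + 6)*(-1/18) = -4*(-1/18) = 2/9 ≈ 0.22222)
a = 9280/9 (a = 32*(2/9 + 32) = 32*(290/9) = 9280/9 ≈ 1031.1)
a + (12*4)*(-4) = 9280/9 + (12*4)*(-4) = 9280/9 + 48*(-4) = 9280/9 - 192 = 7552/9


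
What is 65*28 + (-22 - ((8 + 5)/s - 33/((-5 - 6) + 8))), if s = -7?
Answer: 12522/7 ≈ 1788.9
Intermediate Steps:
65*28 + (-22 - ((8 + 5)/s - 33/((-5 - 6) + 8))) = 65*28 + (-22 - ((8 + 5)/(-7) - 33/((-5 - 6) + 8))) = 1820 + (-22 - (13*(-⅐) - 33/(-11 + 8))) = 1820 + (-22 - (-13/7 - 33/(-3))) = 1820 + (-22 - (-13/7 - 33*(-⅓))) = 1820 + (-22 - (-13/7 + 11)) = 1820 + (-22 - 1*64/7) = 1820 + (-22 - 64/7) = 1820 - 218/7 = 12522/7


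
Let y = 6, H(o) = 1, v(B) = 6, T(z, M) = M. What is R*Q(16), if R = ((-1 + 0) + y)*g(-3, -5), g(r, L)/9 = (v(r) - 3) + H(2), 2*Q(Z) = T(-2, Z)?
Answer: 1440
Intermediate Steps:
Q(Z) = Z/2
g(r, L) = 36 (g(r, L) = 9*((6 - 3) + 1) = 9*(3 + 1) = 9*4 = 36)
R = 180 (R = ((-1 + 0) + 6)*36 = (-1 + 6)*36 = 5*36 = 180)
R*Q(16) = 180*((½)*16) = 180*8 = 1440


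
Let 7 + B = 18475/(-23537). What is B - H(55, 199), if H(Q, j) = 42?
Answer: -1171788/23537 ≈ -49.785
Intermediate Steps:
B = -183234/23537 (B = -7 + 18475/(-23537) = -7 + 18475*(-1/23537) = -7 - 18475/23537 = -183234/23537 ≈ -7.7849)
B - H(55, 199) = -183234/23537 - 1*42 = -183234/23537 - 42 = -1171788/23537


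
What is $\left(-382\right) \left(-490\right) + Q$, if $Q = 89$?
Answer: $187269$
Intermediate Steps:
$\left(-382\right) \left(-490\right) + Q = \left(-382\right) \left(-490\right) + 89 = 187180 + 89 = 187269$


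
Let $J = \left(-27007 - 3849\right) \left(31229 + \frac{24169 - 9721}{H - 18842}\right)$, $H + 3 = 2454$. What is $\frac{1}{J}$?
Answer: $- \frac{16391}{15793954967896} \approx -1.0378 \cdot 10^{-9}$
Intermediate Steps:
$H = 2451$ ($H = -3 + 2454 = 2451$)
$J = - \frac{15793954967896}{16391}$ ($J = \left(-27007 - 3849\right) \left(31229 + \frac{24169 - 9721}{2451 - 18842}\right) = - 30856 \left(31229 + \frac{14448}{-16391}\right) = - 30856 \left(31229 + 14448 \left(- \frac{1}{16391}\right)\right) = - 30856 \left(31229 - \frac{14448}{16391}\right) = \left(-30856\right) \frac{511860091}{16391} = - \frac{15793954967896}{16391} \approx -9.6357 \cdot 10^{8}$)
$\frac{1}{J} = \frac{1}{- \frac{15793954967896}{16391}} = - \frac{16391}{15793954967896}$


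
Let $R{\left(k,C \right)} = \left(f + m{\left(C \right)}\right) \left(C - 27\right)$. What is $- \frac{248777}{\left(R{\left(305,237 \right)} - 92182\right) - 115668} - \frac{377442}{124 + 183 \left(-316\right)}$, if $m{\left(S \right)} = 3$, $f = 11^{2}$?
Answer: $\frac{20744539507}{2622791060} \approx 7.9093$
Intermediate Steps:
$f = 121$
$R{\left(k,C \right)} = -3348 + 124 C$ ($R{\left(k,C \right)} = \left(121 + 3\right) \left(C - 27\right) = 124 \left(-27 + C\right) = -3348 + 124 C$)
$- \frac{248777}{\left(R{\left(305,237 \right)} - 92182\right) - 115668} - \frac{377442}{124 + 183 \left(-316\right)} = - \frac{248777}{\left(\left(-3348 + 124 \cdot 237\right) - 92182\right) - 115668} - \frac{377442}{124 + 183 \left(-316\right)} = - \frac{248777}{\left(\left(-3348 + 29388\right) - 92182\right) - 115668} - \frac{377442}{124 - 57828} = - \frac{248777}{\left(26040 - 92182\right) - 115668} - \frac{377442}{-57704} = - \frac{248777}{-66142 - 115668} - - \frac{188721}{28852} = - \frac{248777}{-181810} + \frac{188721}{28852} = \left(-248777\right) \left(- \frac{1}{181810}\right) + \frac{188721}{28852} = \frac{248777}{181810} + \frac{188721}{28852} = \frac{20744539507}{2622791060}$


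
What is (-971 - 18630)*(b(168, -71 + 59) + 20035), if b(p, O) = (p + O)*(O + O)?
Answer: -319319891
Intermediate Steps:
b(p, O) = 2*O*(O + p) (b(p, O) = (O + p)*(2*O) = 2*O*(O + p))
(-971 - 18630)*(b(168, -71 + 59) + 20035) = (-971 - 18630)*(2*(-71 + 59)*((-71 + 59) + 168) + 20035) = -19601*(2*(-12)*(-12 + 168) + 20035) = -19601*(2*(-12)*156 + 20035) = -19601*(-3744 + 20035) = -19601*16291 = -319319891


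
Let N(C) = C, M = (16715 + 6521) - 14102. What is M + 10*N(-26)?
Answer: 8874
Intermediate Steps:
M = 9134 (M = 23236 - 14102 = 9134)
M + 10*N(-26) = 9134 + 10*(-26) = 9134 - 260 = 8874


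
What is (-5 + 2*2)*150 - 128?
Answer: -278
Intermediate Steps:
(-5 + 2*2)*150 - 128 = (-5 + 4)*150 - 128 = -1*150 - 128 = -150 - 128 = -278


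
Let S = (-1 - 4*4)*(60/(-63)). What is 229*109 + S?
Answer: 524521/21 ≈ 24977.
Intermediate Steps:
S = 340/21 (S = (-1 - 16)*(60*(-1/63)) = -17*(-20/21) = 340/21 ≈ 16.190)
229*109 + S = 229*109 + 340/21 = 24961 + 340/21 = 524521/21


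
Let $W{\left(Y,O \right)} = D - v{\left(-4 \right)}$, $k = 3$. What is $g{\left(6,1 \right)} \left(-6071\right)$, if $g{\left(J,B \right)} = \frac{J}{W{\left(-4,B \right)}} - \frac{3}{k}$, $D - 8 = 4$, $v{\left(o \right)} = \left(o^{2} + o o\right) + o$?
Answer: $\frac{66781}{8} \approx 8347.6$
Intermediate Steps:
$v{\left(o \right)} = o + 2 o^{2}$ ($v{\left(o \right)} = \left(o^{2} + o^{2}\right) + o = 2 o^{2} + o = o + 2 o^{2}$)
$D = 12$ ($D = 8 + 4 = 12$)
$W{\left(Y,O \right)} = -16$ ($W{\left(Y,O \right)} = 12 - - 4 \left(1 + 2 \left(-4\right)\right) = 12 - - 4 \left(1 - 8\right) = 12 - \left(-4\right) \left(-7\right) = 12 - 28 = -16$)
$g{\left(J,B \right)} = -1 - \frac{J}{16}$ ($g{\left(J,B \right)} = \frac{J}{-16} - \frac{3}{3} = J \left(- \frac{1}{16}\right) - 1 = - \frac{J}{16} - 1 = -1 - \frac{J}{16}$)
$g{\left(6,1 \right)} \left(-6071\right) = \left(-1 - \frac{3}{8}\right) \left(-6071\right) = \left(- \frac{11}{8}\right) \left(-6071\right) = \frac{66781}{8}$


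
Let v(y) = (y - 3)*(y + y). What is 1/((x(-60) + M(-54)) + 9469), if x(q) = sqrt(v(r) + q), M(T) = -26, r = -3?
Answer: 9443/89170273 - 2*I*sqrt(6)/89170273 ≈ 0.0001059 - 5.494e-8*I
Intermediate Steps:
v(y) = 2*y*(-3 + y) (v(y) = (-3 + y)*(2*y) = 2*y*(-3 + y))
x(q) = sqrt(36 + q) (x(q) = sqrt(2*(-3)*(-3 - 3) + q) = sqrt(2*(-3)*(-6) + q) = sqrt(36 + q))
1/((x(-60) + M(-54)) + 9469) = 1/((sqrt(36 - 60) - 26) + 9469) = 1/((sqrt(-24) - 26) + 9469) = 1/((2*I*sqrt(6) - 26) + 9469) = 1/((-26 + 2*I*sqrt(6)) + 9469) = 1/(9443 + 2*I*sqrt(6))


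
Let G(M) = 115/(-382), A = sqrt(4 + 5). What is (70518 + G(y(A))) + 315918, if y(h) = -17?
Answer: 147618437/382 ≈ 3.8644e+5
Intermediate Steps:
A = 3 (A = sqrt(9) = 3)
G(M) = -115/382 (G(M) = 115*(-1/382) = -115/382)
(70518 + G(y(A))) + 315918 = (70518 - 115/382) + 315918 = 26937761/382 + 315918 = 147618437/382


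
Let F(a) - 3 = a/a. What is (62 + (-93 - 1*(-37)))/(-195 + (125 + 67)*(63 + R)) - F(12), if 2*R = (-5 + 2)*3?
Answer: -14714/3679 ≈ -3.9995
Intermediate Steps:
F(a) = 4 (F(a) = 3 + a/a = 3 + 1 = 4)
R = -9/2 (R = ((-5 + 2)*3)/2 = (-3*3)/2 = (1/2)*(-9) = -9/2 ≈ -4.5000)
(62 + (-93 - 1*(-37)))/(-195 + (125 + 67)*(63 + R)) - F(12) = (62 + (-93 - 1*(-37)))/(-195 + (125 + 67)*(63 - 9/2)) - 1*4 = (62 + (-93 + 37))/(-195 + 192*(117/2)) - 4 = (62 - 56)/(-195 + 11232) - 4 = 6/11037 - 4 = 6*(1/11037) - 4 = 2/3679 - 4 = -14714/3679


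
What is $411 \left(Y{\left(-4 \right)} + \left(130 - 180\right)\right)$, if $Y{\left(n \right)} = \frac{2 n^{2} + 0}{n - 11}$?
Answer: $- \frac{107134}{5} \approx -21427.0$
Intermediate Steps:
$Y{\left(n \right)} = \frac{2 n^{2}}{-11 + n}$
$411 \left(Y{\left(-4 \right)} + \left(130 - 180\right)\right) = 411 \left(\frac{2 \left(-4\right)^{2}}{-11 - 4} + \left(130 - 180\right)\right) = 411 \left(2 \cdot 16 \frac{1}{-15} + \left(130 - 180\right)\right) = 411 \left(2 \cdot 16 \left(- \frac{1}{15}\right) - 50\right) = 411 \left(- \frac{32}{15} - 50\right) = 411 \left(- \frac{782}{15}\right) = - \frac{107134}{5}$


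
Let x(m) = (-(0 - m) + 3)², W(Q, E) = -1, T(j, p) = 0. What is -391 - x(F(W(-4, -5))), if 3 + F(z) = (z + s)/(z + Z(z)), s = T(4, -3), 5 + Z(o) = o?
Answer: -19160/49 ≈ -391.02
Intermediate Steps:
Z(o) = -5 + o
s = 0
F(z) = -3 + z/(-5 + 2*z) (F(z) = -3 + (z + 0)/(z + (-5 + z)) = -3 + z/(-5 + 2*z))
x(m) = (3 + m)² (x(m) = (-(-1)*m + 3)² = (m + 3)² = (3 + m)²)
-391 - x(F(W(-4, -5))) = -391 - (3 + 5*(3 - 1*(-1))/(-5 + 2*(-1)))² = -391 - (3 + 5*(3 + 1)/(-5 - 2))² = -391 - (3 + 5*4/(-7))² = -391 - (3 + 5*(-⅐)*4)² = -391 - (3 - 20/7)² = -391 - (⅐)² = -391 - 1*1/49 = -391 - 1/49 = -19160/49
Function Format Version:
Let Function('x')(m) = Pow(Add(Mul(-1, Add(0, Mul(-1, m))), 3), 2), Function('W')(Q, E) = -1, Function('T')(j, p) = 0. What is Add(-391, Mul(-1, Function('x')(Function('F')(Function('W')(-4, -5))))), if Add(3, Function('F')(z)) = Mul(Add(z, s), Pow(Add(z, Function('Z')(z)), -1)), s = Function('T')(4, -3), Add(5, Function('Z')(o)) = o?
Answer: Rational(-19160, 49) ≈ -391.02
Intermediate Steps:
Function('Z')(o) = Add(-5, o)
s = 0
Function('F')(z) = Add(-3, Mul(z, Pow(Add(-5, Mul(2, z)), -1))) (Function('F')(z) = Add(-3, Mul(Add(z, 0), Pow(Add(z, Add(-5, z)), -1))) = Add(-3, Mul(z, Pow(Add(-5, Mul(2, z)), -1))))
Function('x')(m) = Pow(Add(3, m), 2) (Function('x')(m) = Pow(Add(Mul(-1, Mul(-1, m)), 3), 2) = Pow(Add(m, 3), 2) = Pow(Add(3, m), 2))
Add(-391, Mul(-1, Function('x')(Function('F')(Function('W')(-4, -5))))) = Add(-391, Mul(-1, Pow(Add(3, Mul(5, Pow(Add(-5, Mul(2, -1)), -1), Add(3, Mul(-1, -1)))), 2))) = Add(-391, Mul(-1, Pow(Add(3, Mul(5, Pow(Add(-5, -2), -1), Add(3, 1))), 2))) = Add(-391, Mul(-1, Pow(Add(3, Mul(5, Pow(-7, -1), 4)), 2))) = Add(-391, Mul(-1, Pow(Add(3, Mul(5, Rational(-1, 7), 4)), 2))) = Add(-391, Mul(-1, Pow(Add(3, Rational(-20, 7)), 2))) = Add(-391, Mul(-1, Pow(Rational(1, 7), 2))) = Add(-391, Mul(-1, Rational(1, 49))) = Add(-391, Rational(-1, 49)) = Rational(-19160, 49)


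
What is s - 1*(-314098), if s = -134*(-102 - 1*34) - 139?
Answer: 332183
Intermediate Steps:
s = 18085 (s = -134*(-102 - 34) - 139 = -134*(-136) - 139 = 18224 - 139 = 18085)
s - 1*(-314098) = 18085 - 1*(-314098) = 18085 + 314098 = 332183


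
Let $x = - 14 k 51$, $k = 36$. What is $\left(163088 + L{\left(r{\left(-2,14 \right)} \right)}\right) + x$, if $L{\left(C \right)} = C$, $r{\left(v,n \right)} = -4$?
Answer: $137380$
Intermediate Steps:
$x = -25704$ ($x = \left(-14\right) 36 \cdot 51 = \left(-504\right) 51 = -25704$)
$\left(163088 + L{\left(r{\left(-2,14 \right)} \right)}\right) + x = \left(163088 - 4\right) - 25704 = 163084 - 25704 = 137380$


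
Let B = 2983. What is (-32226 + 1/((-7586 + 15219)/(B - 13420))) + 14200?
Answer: -137602895/7633 ≈ -18027.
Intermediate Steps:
(-32226 + 1/((-7586 + 15219)/(B - 13420))) + 14200 = (-32226 + 1/((-7586 + 15219)/(2983 - 13420))) + 14200 = (-32226 + 1/(7633/(-10437))) + 14200 = (-32226 + 1/(7633*(-1/10437))) + 14200 = (-32226 + 1/(-7633/10437)) + 14200 = (-32226 - 10437/7633) + 14200 = -245991495/7633 + 14200 = -137602895/7633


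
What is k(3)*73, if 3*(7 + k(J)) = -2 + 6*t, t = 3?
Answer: -365/3 ≈ -121.67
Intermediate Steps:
k(J) = -5/3 (k(J) = -7 + (-2 + 6*3)/3 = -7 + (-2 + 18)/3 = -7 + (1/3)*16 = -7 + 16/3 = -5/3)
k(3)*73 = -5/3*73 = -365/3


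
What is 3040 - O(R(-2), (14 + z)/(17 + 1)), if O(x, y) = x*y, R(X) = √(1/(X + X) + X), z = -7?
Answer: 3040 - 7*I/12 ≈ 3040.0 - 0.58333*I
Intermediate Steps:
R(X) = √(X + 1/(2*X)) (R(X) = √(1/(2*X) + X) = √(X + 1/(2*X)))
3040 - O(R(-2), (14 + z)/(17 + 1)) = 3040 - √(2/(-2) + 4*(-2))/2*(14 - 7)/(17 + 1) = 3040 - √(2*(-½) - 8)/2*7/18 = 3040 - √(-1 - 8)/2*7*(1/18) = 3040 - √(-9)/2*7/18 = 3040 - (3*I)/2*7/18 = 3040 - 3*I/2*7/18 = 3040 - 7*I/12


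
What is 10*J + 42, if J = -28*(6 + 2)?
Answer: -2198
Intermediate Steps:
J = -224 (J = -28*8 = -224)
10*J + 42 = 10*(-224) + 42 = -2240 + 42 = -2198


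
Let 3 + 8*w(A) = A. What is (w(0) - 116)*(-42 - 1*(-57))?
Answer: -13965/8 ≈ -1745.6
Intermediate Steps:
w(A) = -3/8 + A/8
(w(0) - 116)*(-42 - 1*(-57)) = ((-3/8 + (⅛)*0) - 116)*(-42 - 1*(-57)) = ((-3/8 + 0) - 116)*(-42 + 57) = (-3/8 - 116)*15 = -931/8*15 = -13965/8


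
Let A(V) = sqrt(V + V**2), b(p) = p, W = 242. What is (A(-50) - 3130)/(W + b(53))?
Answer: -626/59 + 7*sqrt(2)/59 ≈ -10.442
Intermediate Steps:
(A(-50) - 3130)/(W + b(53)) = (sqrt(-50*(1 - 50)) - 3130)/(242 + 53) = (sqrt(-50*(-49)) - 3130)/295 = (sqrt(2450) - 3130)*(1/295) = (35*sqrt(2) - 3130)*(1/295) = (-3130 + 35*sqrt(2))*(1/295) = -626/59 + 7*sqrt(2)/59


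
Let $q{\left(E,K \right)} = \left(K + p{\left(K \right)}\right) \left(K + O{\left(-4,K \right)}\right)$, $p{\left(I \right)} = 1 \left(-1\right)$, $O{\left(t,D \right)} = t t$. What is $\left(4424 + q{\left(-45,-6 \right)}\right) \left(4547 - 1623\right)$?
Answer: $12731096$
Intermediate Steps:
$O{\left(t,D \right)} = t^{2}$
$p{\left(I \right)} = -1$
$q{\left(E,K \right)} = \left(-1 + K\right) \left(16 + K\right)$ ($q{\left(E,K \right)} = \left(K - 1\right) \left(K + \left(-4\right)^{2}\right) = \left(-1 + K\right) \left(K + 16\right) = \left(-1 + K\right) \left(16 + K\right)$)
$\left(4424 + q{\left(-45,-6 \right)}\right) \left(4547 - 1623\right) = \left(4424 + \left(-16 + \left(-6\right)^{2} + 15 \left(-6\right)\right)\right) \left(4547 - 1623\right) = \left(4424 - 70\right) 2924 = 4354 \cdot 2924 = 12731096$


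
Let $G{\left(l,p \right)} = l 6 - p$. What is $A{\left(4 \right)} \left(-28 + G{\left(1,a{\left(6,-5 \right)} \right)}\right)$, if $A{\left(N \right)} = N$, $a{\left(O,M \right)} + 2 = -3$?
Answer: $-68$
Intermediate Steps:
$a{\left(O,M \right)} = -5$ ($a{\left(O,M \right)} = -2 - 3 = -5$)
$G{\left(l,p \right)} = - p + 6 l$ ($G{\left(l,p \right)} = 6 l - p = - p + 6 l$)
$A{\left(4 \right)} \left(-28 + G{\left(1,a{\left(6,-5 \right)} \right)}\right) = 4 \left(-28 + \left(\left(-1\right) \left(-5\right) + 6 \cdot 1\right)\right) = 4 \left(-28 + \left(5 + 6\right)\right) = 4 \left(-28 + 11\right) = 4 \left(-17\right) = -68$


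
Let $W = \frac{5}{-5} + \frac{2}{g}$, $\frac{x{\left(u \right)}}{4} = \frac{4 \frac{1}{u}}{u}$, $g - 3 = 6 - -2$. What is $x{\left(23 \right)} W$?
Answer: $- \frac{144}{5819} \approx -0.024747$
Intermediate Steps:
$g = 11$ ($g = 3 + \left(6 - -2\right) = 3 + \left(6 + 2\right) = 3 + 8 = 11$)
$x{\left(u \right)} = \frac{16}{u^{2}}$ ($x{\left(u \right)} = 4 \frac{4 \frac{1}{u}}{u} = 4 \frac{4}{u^{2}} = \frac{16}{u^{2}}$)
$W = - \frac{9}{11}$ ($W = \frac{5}{-5} + \frac{2}{11} = 5 \left(- \frac{1}{5}\right) + 2 \cdot \frac{1}{11} = -1 + \frac{2}{11} = - \frac{9}{11} \approx -0.81818$)
$x{\left(23 \right)} W = \frac{16}{529} \left(- \frac{9}{11}\right) = - \frac{144}{5819}$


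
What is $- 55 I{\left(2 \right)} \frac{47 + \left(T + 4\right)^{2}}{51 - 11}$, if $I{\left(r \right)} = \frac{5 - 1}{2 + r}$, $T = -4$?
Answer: $- \frac{517}{8} \approx -64.625$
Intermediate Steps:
$I{\left(r \right)} = \frac{4}{2 + r}$
$- 55 I{\left(2 \right)} \frac{47 + \left(T + 4\right)^{2}}{51 - 11} = - 55 \frac{4}{2 + 2} \frac{47 + \left(-4 + 4\right)^{2}}{51 - 11} = - 55 \cdot \frac{4}{4} \frac{47 + 0^{2}}{40} = - 55 \cdot 4 \cdot \frac{1}{4} \left(47 + 0\right) \frac{1}{40} = \left(-55\right) 1 \cdot 47 \cdot \frac{1}{40} = \left(-55\right) \frac{47}{40} = - \frac{517}{8}$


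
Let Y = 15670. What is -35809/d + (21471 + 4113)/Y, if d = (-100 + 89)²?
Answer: -279015683/948035 ≈ -294.31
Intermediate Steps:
d = 121 (d = (-11)² = 121)
-35809/d + (21471 + 4113)/Y = -35809/121 + (21471 + 4113)/15670 = -35809*1/121 + 25584*(1/15670) = -35809/121 + 12792/7835 = -279015683/948035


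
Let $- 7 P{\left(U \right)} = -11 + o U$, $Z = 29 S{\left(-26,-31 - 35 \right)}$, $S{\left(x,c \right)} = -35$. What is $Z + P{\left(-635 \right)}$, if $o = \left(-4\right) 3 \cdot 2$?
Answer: $- \frac{22334}{7} \approx -3190.6$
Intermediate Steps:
$o = -24$ ($o = \left(-12\right) 2 = -24$)
$Z = -1015$ ($Z = 29 \left(-35\right) = -1015$)
$P{\left(U \right)} = \frac{11}{7} + \frac{24 U}{7}$ ($P{\left(U \right)} = - \frac{-11 - 24 U}{7} = \frac{11}{7} + \frac{24 U}{7}$)
$Z + P{\left(-635 \right)} = -1015 + \left(\frac{11}{7} + \frac{24}{7} \left(-635\right)\right) = -1015 + \left(\frac{11}{7} - \frac{15240}{7}\right) = -1015 - \frac{15229}{7} = - \frac{22334}{7}$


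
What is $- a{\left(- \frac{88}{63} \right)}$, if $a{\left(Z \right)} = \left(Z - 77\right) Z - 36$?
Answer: $- \frac{291748}{3969} \approx -73.507$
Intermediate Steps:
$a{\left(Z \right)} = -36 + Z \left(-77 + Z\right)$ ($a{\left(Z \right)} = \left(-77 + Z\right) Z - 36 = Z \left(-77 + Z\right) - 36 = -36 + Z \left(-77 + Z\right)$)
$- a{\left(- \frac{88}{63} \right)} = - (-36 + \left(- \frac{88}{63}\right)^{2} - 77 \left(- \frac{88}{63}\right)) = - (-36 + \left(\left(-88\right) \frac{1}{63}\right)^{2} - 77 \left(\left(-88\right) \frac{1}{63}\right)) = - (-36 + \left(- \frac{88}{63}\right)^{2} - - \frac{968}{9}) = - (-36 + \frac{7744}{3969} + \frac{968}{9}) = \left(-1\right) \frac{291748}{3969} = - \frac{291748}{3969}$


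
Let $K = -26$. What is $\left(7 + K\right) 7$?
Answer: $-133$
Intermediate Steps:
$\left(7 + K\right) 7 = \left(7 - 26\right) 7 = \left(-19\right) 7 = -133$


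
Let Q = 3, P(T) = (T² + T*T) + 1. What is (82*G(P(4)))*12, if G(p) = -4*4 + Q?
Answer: -12792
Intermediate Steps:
P(T) = 1 + 2*T² (P(T) = (T² + T²) + 1 = 2*T² + 1 = 1 + 2*T²)
G(p) = -13 (G(p) = -4*4 + 3 = -16 + 3 = -13)
(82*G(P(4)))*12 = (82*(-13))*12 = -1066*12 = -12792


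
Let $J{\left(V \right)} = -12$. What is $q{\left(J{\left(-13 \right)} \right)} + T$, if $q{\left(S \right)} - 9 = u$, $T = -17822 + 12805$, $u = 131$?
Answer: $-4877$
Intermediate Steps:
$T = -5017$
$q{\left(S \right)} = 140$ ($q{\left(S \right)} = 9 + 131 = 140$)
$q{\left(J{\left(-13 \right)} \right)} + T = 140 - 5017 = -4877$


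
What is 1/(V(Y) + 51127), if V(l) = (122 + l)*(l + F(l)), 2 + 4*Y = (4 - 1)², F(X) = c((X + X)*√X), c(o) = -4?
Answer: 16/813577 ≈ 1.9666e-5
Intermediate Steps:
F(X) = -4
Y = 7/4 (Y = -½ + (4 - 1)²/4 = -½ + (¼)*3² = -½ + (¼)*9 = -½ + 9/4 = 7/4 ≈ 1.7500)
V(l) = (-4 + l)*(122 + l) (V(l) = (122 + l)*(l - 4) = (122 + l)*(-4 + l) = (-4 + l)*(122 + l))
1/(V(Y) + 51127) = 1/((-488 + (7/4)² + 118*(7/4)) + 51127) = 1/((-488 + 49/16 + 413/2) + 51127) = 1/(-4455/16 + 51127) = 1/(813577/16) = 16/813577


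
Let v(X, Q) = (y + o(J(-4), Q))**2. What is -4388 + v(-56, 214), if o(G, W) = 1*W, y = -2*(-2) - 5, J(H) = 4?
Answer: 40981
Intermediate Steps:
y = -1 (y = 4 - 5 = -1)
o(G, W) = W
v(X, Q) = (-1 + Q)**2
-4388 + v(-56, 214) = -4388 + (-1 + 214)**2 = -4388 + 213**2 = -4388 + 45369 = 40981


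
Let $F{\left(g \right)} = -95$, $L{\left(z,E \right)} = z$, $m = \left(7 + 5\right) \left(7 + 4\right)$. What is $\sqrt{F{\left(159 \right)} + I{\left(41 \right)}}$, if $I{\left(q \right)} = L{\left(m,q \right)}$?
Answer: $\sqrt{37} \approx 6.0828$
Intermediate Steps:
$m = 132$ ($m = 12 \cdot 11 = 132$)
$I{\left(q \right)} = 132$
$\sqrt{F{\left(159 \right)} + I{\left(41 \right)}} = \sqrt{-95 + 132} = \sqrt{37}$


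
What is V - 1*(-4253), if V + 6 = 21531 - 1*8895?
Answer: 16883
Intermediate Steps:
V = 12630 (V = -6 + (21531 - 1*8895) = -6 + (21531 - 8895) = -6 + 12636 = 12630)
V - 1*(-4253) = 12630 - 1*(-4253) = 12630 + 4253 = 16883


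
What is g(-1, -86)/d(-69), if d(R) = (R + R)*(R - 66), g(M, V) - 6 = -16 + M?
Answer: -11/18630 ≈ -0.00059045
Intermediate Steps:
g(M, V) = -10 + M (g(M, V) = 6 + (-16 + M) = -10 + M)
d(R) = 2*R*(-66 + R) (d(R) = (2*R)*(-66 + R) = 2*R*(-66 + R))
g(-1, -86)/d(-69) = (-10 - 1)/((2*(-69)*(-66 - 69))) = -11/(2*(-69)*(-135)) = -11/18630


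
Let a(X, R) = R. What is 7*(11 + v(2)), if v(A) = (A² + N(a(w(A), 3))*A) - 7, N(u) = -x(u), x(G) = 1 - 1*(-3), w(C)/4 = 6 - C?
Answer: 0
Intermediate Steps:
w(C) = 24 - 4*C (w(C) = 4*(6 - C) = 24 - 4*C)
x(G) = 4 (x(G) = 1 + 3 = 4)
N(u) = -4 (N(u) = -1*4 = -4)
v(A) = -7 + A² - 4*A (v(A) = (A² - 4*A) - 7 = -7 + A² - 4*A)
7*(11 + v(2)) = 7*(11 + (-7 + 2² - 4*2)) = 7*(11 + (-7 + 4 - 8)) = 7*(11 - 11) = 7*0 = 0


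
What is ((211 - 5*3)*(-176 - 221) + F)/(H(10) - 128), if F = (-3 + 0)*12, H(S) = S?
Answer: 38924/59 ≈ 659.73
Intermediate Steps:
F = -36 (F = -3*12 = -36)
((211 - 5*3)*(-176 - 221) + F)/(H(10) - 128) = ((211 - 5*3)*(-176 - 221) - 36)/(10 - 128) = ((211 - 15)*(-397) - 36)/(-118) = (196*(-397) - 36)*(-1/118) = (-77812 - 36)*(-1/118) = -77848*(-1/118) = 38924/59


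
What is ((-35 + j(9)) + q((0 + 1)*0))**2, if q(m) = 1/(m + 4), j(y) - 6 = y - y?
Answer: 13225/16 ≈ 826.56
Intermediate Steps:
j(y) = 6 (j(y) = 6 + (y - y) = 6 + 0 = 6)
q(m) = 1/(4 + m)
((-35 + j(9)) + q((0 + 1)*0))**2 = ((-35 + 6) + 1/(4 + (0 + 1)*0))**2 = (-29 + 1/(4 + 1*0))**2 = (-29 + 1/(4 + 0))**2 = (-29 + 1/4)**2 = (-115/4)**2 = 13225/16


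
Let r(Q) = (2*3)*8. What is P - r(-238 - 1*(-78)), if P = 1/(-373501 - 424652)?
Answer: -38311345/798153 ≈ -48.000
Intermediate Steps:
P = -1/798153 (P = 1/(-798153) = -1/798153 ≈ -1.2529e-6)
r(Q) = 48 (r(Q) = 6*8 = 48)
P - r(-238 - 1*(-78)) = -1/798153 - 1*48 = -1/798153 - 48 = -38311345/798153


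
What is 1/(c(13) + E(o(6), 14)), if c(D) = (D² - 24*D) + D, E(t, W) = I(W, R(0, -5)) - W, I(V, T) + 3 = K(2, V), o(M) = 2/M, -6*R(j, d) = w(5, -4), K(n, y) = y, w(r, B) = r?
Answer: -1/133 ≈ -0.0075188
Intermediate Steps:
R(j, d) = -⅚ (R(j, d) = -⅙*5 = -⅚)
I(V, T) = -3 + V
E(t, W) = -3 (E(t, W) = (-3 + W) - W = -3)
c(D) = D² - 23*D
1/(c(13) + E(o(6), 14)) = 1/(13*(-23 + 13) - 3) = 1/(13*(-10) - 3) = 1/(-130 - 3) = 1/(-133) = -1/133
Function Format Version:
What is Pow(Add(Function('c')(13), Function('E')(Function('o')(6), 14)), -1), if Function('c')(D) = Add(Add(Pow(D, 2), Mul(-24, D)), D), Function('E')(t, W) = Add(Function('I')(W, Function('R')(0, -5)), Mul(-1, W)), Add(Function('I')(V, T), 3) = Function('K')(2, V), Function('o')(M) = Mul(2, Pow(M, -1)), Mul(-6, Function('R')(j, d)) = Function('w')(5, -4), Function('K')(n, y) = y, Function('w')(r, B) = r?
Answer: Rational(-1, 133) ≈ -0.0075188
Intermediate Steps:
Function('R')(j, d) = Rational(-5, 6) (Function('R')(j, d) = Mul(Rational(-1, 6), 5) = Rational(-5, 6))
Function('I')(V, T) = Add(-3, V)
Function('E')(t, W) = -3 (Function('E')(t, W) = Add(Add(-3, W), Mul(-1, W)) = -3)
Function('c')(D) = Add(Pow(D, 2), Mul(-23, D))
Pow(Add(Function('c')(13), Function('E')(Function('o')(6), 14)), -1) = Pow(Add(Mul(13, Add(-23, 13)), -3), -1) = Pow(Add(Mul(13, -10), -3), -1) = Pow(Add(-130, -3), -1) = Pow(-133, -1) = Rational(-1, 133)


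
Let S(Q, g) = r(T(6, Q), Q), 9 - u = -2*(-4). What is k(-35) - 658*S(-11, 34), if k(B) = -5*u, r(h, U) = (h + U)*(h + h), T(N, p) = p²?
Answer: -17515965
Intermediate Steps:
r(h, U) = 2*h*(U + h) (r(h, U) = (U + h)*(2*h) = 2*h*(U + h))
u = 1 (u = 9 - (-2)*(-4) = 9 - 1*8 = 9 - 8 = 1)
S(Q, g) = 2*Q²*(Q + Q²)
k(B) = -5 (k(B) = -5*1 = -5)
k(-35) - 658*S(-11, 34) = -5 - 1316*(-11)³*(1 - 11) = -5 - 1316*(-1331)*(-10) = -5 - 658*26620 = -5 - 17515960 = -17515965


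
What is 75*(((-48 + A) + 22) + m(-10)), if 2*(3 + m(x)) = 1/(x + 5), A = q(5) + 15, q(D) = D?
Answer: -1365/2 ≈ -682.50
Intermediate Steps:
A = 20 (A = 5 + 15 = 20)
m(x) = -3 + 1/(2*(5 + x)) (m(x) = -3 + 1/(2*(x + 5)) = -3 + 1/(2*(5 + x)))
75*(((-48 + A) + 22) + m(-10)) = 75*(((-48 + 20) + 22) + (-29 - 6*(-10))/(2*(5 - 10))) = 75*((-28 + 22) + (½)*(-29 + 60)/(-5)) = 75*(-6 + (½)*(-⅕)*31) = 75*(-6 - 31/10) = 75*(-91/10) = -1365/2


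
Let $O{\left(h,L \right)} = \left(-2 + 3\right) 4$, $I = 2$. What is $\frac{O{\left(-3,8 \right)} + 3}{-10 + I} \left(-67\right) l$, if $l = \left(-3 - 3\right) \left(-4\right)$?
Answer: $1407$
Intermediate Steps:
$O{\left(h,L \right)} = 4$ ($O{\left(h,L \right)} = 1 \cdot 4 = 4$)
$l = 24$ ($l = \left(-6\right) \left(-4\right) = 24$)
$\frac{O{\left(-3,8 \right)} + 3}{-10 + I} \left(-67\right) l = \frac{4 + 3}{-10 + 2} \left(-67\right) 24 = \frac{7}{-8} \left(-67\right) 24 = 7 \left(- \frac{1}{8}\right) \left(-67\right) 24 = \left(- \frac{7}{8}\right) \left(-67\right) 24 = \frac{469}{8} \cdot 24 = 1407$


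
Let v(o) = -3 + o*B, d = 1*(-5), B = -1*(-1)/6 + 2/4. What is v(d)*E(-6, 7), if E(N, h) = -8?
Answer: 152/3 ≈ 50.667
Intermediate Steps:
B = ⅔ (B = 1*(⅙) + 2*(¼) = ⅙ + ½ = ⅔ ≈ 0.66667)
d = -5
v(o) = -3 + 2*o/3 (v(o) = -3 + o*(⅔) = -3 + 2*o/3)
v(d)*E(-6, 7) = (-3 + (⅔)*(-5))*(-8) = (-3 - 10/3)*(-8) = -19/3*(-8) = 152/3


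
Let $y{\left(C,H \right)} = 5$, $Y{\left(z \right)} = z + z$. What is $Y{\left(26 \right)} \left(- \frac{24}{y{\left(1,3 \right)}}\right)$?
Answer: $- \frac{1248}{5} \approx -249.6$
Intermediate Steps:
$Y{\left(z \right)} = 2 z$
$Y{\left(26 \right)} \left(- \frac{24}{y{\left(1,3 \right)}}\right) = 2 \cdot 26 \left(- \frac{24}{5}\right) = 52 \left(\left(-24\right) \frac{1}{5}\right) = 52 \left(- \frac{24}{5}\right) = - \frac{1248}{5}$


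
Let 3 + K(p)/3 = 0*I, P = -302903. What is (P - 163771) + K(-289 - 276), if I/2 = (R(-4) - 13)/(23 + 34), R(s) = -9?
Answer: -466683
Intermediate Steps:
I = -44/57 (I = 2*((-9 - 13)/(23 + 34)) = 2*(-22/57) = -44/57 ≈ -0.77193)
K(p) = -9 (K(p) = -9 + 3*(0*(-44/57)) = -9 + 3*0 = -9 + 0 = -9)
(P - 163771) + K(-289 - 276) = (-302903 - 163771) - 9 = -466674 - 9 = -466683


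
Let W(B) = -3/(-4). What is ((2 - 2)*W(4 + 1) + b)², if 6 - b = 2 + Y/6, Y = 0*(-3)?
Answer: 16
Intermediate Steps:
Y = 0
W(B) = ¾ (W(B) = -3*(-¼) = ¾)
b = 4 (b = 6 - (2 + 0/6) = 6 - (2 + 0*(⅙)) = 6 - (2 + 0) = 6 - 1*2 = 6 - 2 = 4)
((2 - 2)*W(4 + 1) + b)² = ((2 - 2)*(¾) + 4)² = (0*(¾) + 4)² = (0 + 4)² = 4² = 16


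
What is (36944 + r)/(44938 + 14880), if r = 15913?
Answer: 52857/59818 ≈ 0.88363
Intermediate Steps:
(36944 + r)/(44938 + 14880) = (36944 + 15913)/(44938 + 14880) = 52857/59818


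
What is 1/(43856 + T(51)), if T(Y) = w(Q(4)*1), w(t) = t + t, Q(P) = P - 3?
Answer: 1/43858 ≈ 2.2801e-5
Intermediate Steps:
Q(P) = -3 + P
w(t) = 2*t
T(Y) = 2 (T(Y) = 2*((-3 + 4)*1) = 2*(1*1) = 2*1 = 2)
1/(43856 + T(51)) = 1/(43856 + 2) = 1/43858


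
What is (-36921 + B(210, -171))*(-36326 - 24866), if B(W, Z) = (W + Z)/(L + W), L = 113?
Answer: 729741769248/323 ≈ 2.2593e+9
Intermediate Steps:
B(W, Z) = (W + Z)/(113 + W)
(-36921 + B(210, -171))*(-36326 - 24866) = (-36921 + (210 - 171)/(113 + 210))*(-36326 - 24866) = (-36921 + 39/323)*(-61192) = -11925444/323*(-61192) = 729741769248/323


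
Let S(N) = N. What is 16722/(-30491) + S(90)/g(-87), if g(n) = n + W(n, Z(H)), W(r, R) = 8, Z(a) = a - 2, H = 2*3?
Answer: -4065228/2408789 ≈ -1.6877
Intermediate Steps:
H = 6
Z(a) = -2 + a
g(n) = 8 + n (g(n) = n + 8 = 8 + n)
16722/(-30491) + S(90)/g(-87) = 16722/(-30491) + 90/(8 - 87) = 16722*(-1/30491) + 90/(-79) = -16722/30491 + 90*(-1/79) = -16722/30491 - 90/79 = -4065228/2408789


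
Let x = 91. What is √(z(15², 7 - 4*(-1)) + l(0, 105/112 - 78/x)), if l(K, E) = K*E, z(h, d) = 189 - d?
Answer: √178 ≈ 13.342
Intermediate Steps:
l(K, E) = E*K
√(z(15², 7 - 4*(-1)) + l(0, 105/112 - 78/x)) = √((189 - (7 - 4*(-1))) + (105/112 - 78/91)*0) = √((189 - (7 + 4)) + (105*(1/112) - 78*1/91)*0) = √((189 - 1*11) + (15/16 - 6/7)*0) = √((189 - 11) + (9/112)*0) = √(178 + 0) = √178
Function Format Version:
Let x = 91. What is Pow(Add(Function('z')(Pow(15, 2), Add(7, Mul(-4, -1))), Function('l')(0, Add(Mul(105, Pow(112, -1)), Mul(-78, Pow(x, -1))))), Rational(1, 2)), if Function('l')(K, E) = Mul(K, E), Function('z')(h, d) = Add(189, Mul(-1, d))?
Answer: Pow(178, Rational(1, 2)) ≈ 13.342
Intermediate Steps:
Function('l')(K, E) = Mul(E, K)
Pow(Add(Function('z')(Pow(15, 2), Add(7, Mul(-4, -1))), Function('l')(0, Add(Mul(105, Pow(112, -1)), Mul(-78, Pow(x, -1))))), Rational(1, 2)) = Pow(Add(Add(189, Mul(-1, Add(7, Mul(-4, -1)))), Mul(Add(Mul(105, Pow(112, -1)), Mul(-78, Pow(91, -1))), 0)), Rational(1, 2)) = Pow(Add(Add(189, Mul(-1, Add(7, 4))), Mul(Add(Mul(105, Rational(1, 112)), Mul(-78, Rational(1, 91))), 0)), Rational(1, 2)) = Pow(Add(Add(189, Mul(-1, 11)), Mul(Add(Rational(15, 16), Rational(-6, 7)), 0)), Rational(1, 2)) = Pow(Add(Add(189, -11), Mul(Rational(9, 112), 0)), Rational(1, 2)) = Pow(Add(178, 0), Rational(1, 2)) = Pow(178, Rational(1, 2))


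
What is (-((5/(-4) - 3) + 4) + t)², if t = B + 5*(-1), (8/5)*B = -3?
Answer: 2809/64 ≈ 43.891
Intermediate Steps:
B = -15/8 (B = (5/8)*(-3) = -15/8 ≈ -1.8750)
t = -55/8 (t = -15/8 + 5*(-1) = -15/8 - 5 = -55/8 ≈ -6.8750)
(-((5/(-4) - 3) + 4) + t)² = (-((5/(-4) - 3) + 4) - 55/8)² = (-((5*(-¼) - 3) + 4) - 55/8)² = (-((-5/4 - 3) + 4) - 55/8)² = (-(-17/4 + 4) - 55/8)² = (-1*(-¼) - 55/8)² = (¼ - 55/8)² = (-53/8)² = 2809/64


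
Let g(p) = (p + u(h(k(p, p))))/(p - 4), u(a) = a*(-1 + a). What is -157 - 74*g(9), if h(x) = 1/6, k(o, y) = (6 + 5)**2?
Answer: -25933/90 ≈ -288.14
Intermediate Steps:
k(o, y) = 121 (k(o, y) = 11**2 = 121)
h(x) = 1/6
g(p) = (-5/36 + p)/(-4 + p) (g(p) = (p + (-1 + 1/6)/6)/(p - 4) = (p + (1/6)*(-5/6))/(-4 + p) = (p - 5/36)/(-4 + p) = (-5/36 + p)/(-4 + p))
-157 - 74*g(9) = -157 - 74*(-5/36 + 9)/(-4 + 9) = -157 - 74*319/(5*36) = -157 - 74*319/180 = -157 - 11803/90 = -25933/90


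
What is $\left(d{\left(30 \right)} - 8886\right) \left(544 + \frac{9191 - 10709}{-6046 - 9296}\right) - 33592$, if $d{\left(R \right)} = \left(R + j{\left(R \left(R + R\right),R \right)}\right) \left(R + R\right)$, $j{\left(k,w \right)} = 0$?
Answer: $- \frac{9944370190}{2557} \approx -3.8891 \cdot 10^{6}$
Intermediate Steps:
$d{\left(R \right)} = 2 R^{2}$ ($d{\left(R \right)} = \left(R + 0\right) \left(R + R\right) = R 2 R = 2 R^{2}$)
$\left(d{\left(30 \right)} - 8886\right) \left(544 + \frac{9191 - 10709}{-6046 - 9296}\right) - 33592 = \left(2 \cdot 30^{2} - 8886\right) \left(544 + \frac{9191 - 10709}{-6046 - 9296}\right) - 33592 = \left(2 \cdot 900 - 8886\right) \left(544 - \frac{1518}{-15342}\right) - 33592 = \left(1800 - 8886\right) \left(544 - - \frac{253}{2557}\right) - 33592 = - 7086 \left(544 + \frac{253}{2557}\right) - 33592 = \left(-7086\right) \frac{1391261}{2557} - 33592 = - \frac{9858475446}{2557} - 33592 = - \frac{9944370190}{2557}$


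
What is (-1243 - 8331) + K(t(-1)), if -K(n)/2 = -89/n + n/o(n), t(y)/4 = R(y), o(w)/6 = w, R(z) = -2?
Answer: -115159/12 ≈ -9596.6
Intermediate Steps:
o(w) = 6*w
t(y) = -8 (t(y) = 4*(-2) = -8)
K(n) = -⅓ + 178/n (K(n) = -2*(-89/n + n/((6*n))) = -2*(-89/n + n*(1/(6*n))) = -2*(-89/n + ⅙) = -2*(⅙ - 89/n) = -⅓ + 178/n)
(-1243 - 8331) + K(t(-1)) = (-1243 - 8331) + (⅓)*(534 - 1*(-8))/(-8) = -9574 + (⅓)*(-⅛)*(534 + 8) = -9574 + (⅓)*(-⅛)*542 = -9574 - 271/12 = -115159/12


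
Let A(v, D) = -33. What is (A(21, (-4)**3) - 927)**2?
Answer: 921600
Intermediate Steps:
(A(21, (-4)**3) - 927)**2 = (-33 - 927)**2 = (-960)**2 = 921600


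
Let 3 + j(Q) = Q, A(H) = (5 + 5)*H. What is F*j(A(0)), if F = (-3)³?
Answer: 81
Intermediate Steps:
A(H) = 10*H
F = -27
j(Q) = -3 + Q
F*j(A(0)) = -27*(-3 + 10*0) = -27*(-3 + 0) = -27*(-3) = 81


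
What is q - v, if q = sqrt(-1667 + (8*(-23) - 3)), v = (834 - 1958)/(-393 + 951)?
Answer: 562/279 + 3*I*sqrt(206) ≈ 2.0143 + 43.058*I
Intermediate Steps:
v = -562/279 (v = -1124/558 = -1124*1/558 = -562/279 ≈ -2.0143)
q = 3*I*sqrt(206) (q = sqrt(-1667 + (-184 - 3)) = sqrt(-1667 - 187) = sqrt(-1854) = 3*I*sqrt(206) ≈ 43.058*I)
q - v = 3*I*sqrt(206) - 1*(-562/279) = 3*I*sqrt(206) + 562/279 = 562/279 + 3*I*sqrt(206)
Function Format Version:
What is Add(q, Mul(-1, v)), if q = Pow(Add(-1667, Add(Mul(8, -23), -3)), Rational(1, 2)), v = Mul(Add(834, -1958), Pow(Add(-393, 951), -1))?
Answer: Add(Rational(562, 279), Mul(3, I, Pow(206, Rational(1, 2)))) ≈ Add(2.0143, Mul(43.058, I))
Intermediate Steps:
v = Rational(-562, 279) (v = Mul(-1124, Pow(558, -1)) = Mul(-1124, Rational(1, 558)) = Rational(-562, 279) ≈ -2.0143)
q = Mul(3, I, Pow(206, Rational(1, 2))) (q = Pow(Add(-1667, Add(-184, -3)), Rational(1, 2)) = Pow(Add(-1667, -187), Rational(1, 2)) = Pow(-1854, Rational(1, 2)) = Mul(3, I, Pow(206, Rational(1, 2))) ≈ Mul(43.058, I))
Add(q, Mul(-1, v)) = Add(Mul(3, I, Pow(206, Rational(1, 2))), Mul(-1, Rational(-562, 279))) = Add(Mul(3, I, Pow(206, Rational(1, 2))), Rational(562, 279)) = Add(Rational(562, 279), Mul(3, I, Pow(206, Rational(1, 2))))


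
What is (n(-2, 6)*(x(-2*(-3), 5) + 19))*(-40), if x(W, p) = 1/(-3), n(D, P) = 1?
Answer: -2240/3 ≈ -746.67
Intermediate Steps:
x(W, p) = -⅓
(n(-2, 6)*(x(-2*(-3), 5) + 19))*(-40) = (1*(-⅓ + 19))*(-40) = (1*(56/3))*(-40) = (56/3)*(-40) = -2240/3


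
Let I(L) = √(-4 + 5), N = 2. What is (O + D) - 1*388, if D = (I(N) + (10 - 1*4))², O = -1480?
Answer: -1819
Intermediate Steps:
I(L) = 1 (I(L) = √1 = 1)
D = 49 (D = (1 + (10 - 1*4))² = (1 + (10 - 4))² = (1 + 6)² = 7² = 49)
(O + D) - 1*388 = (-1480 + 49) - 1*388 = -1431 - 388 = -1819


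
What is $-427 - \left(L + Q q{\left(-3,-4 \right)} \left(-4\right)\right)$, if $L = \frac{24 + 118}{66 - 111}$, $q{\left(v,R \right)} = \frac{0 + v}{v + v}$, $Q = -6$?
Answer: $- \frac{19613}{45} \approx -435.84$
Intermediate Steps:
$q{\left(v,R \right)} = \frac{1}{2}$ ($q{\left(v,R \right)} = \frac{v}{2 v} = v \frac{1}{2 v} = \frac{1}{2}$)
$L = - \frac{142}{45}$ ($L = \frac{142}{-45} = 142 \left(- \frac{1}{45}\right) = - \frac{142}{45} \approx -3.1556$)
$-427 - \left(L + Q q{\left(-3,-4 \right)} \left(-4\right)\right) = -427 - \left(- \frac{142}{45} + \left(-6\right) \frac{1}{2} \left(-4\right)\right) = -427 - \left(- \frac{142}{45} - -12\right) = -427 - \left(- \frac{142}{45} + 12\right) = -427 - \frac{398}{45} = - \frac{19613}{45}$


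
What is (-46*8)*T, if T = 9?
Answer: -3312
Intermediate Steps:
(-46*8)*T = -46*8*9 = -368*9 = -3312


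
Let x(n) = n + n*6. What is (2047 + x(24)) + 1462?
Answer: 3677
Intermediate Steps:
x(n) = 7*n (x(n) = n + 6*n = 7*n)
(2047 + x(24)) + 1462 = (2047 + 7*24) + 1462 = (2047 + 168) + 1462 = 2215 + 1462 = 3677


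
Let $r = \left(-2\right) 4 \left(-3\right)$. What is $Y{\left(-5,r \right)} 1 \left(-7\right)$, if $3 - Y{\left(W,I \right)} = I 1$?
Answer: $147$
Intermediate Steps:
$r = 24$ ($r = \left(-8\right) \left(-3\right) = 24$)
$Y{\left(W,I \right)} = 3 - I$ ($Y{\left(W,I \right)} = 3 - I 1 = 3 - I$)
$Y{\left(-5,r \right)} 1 \left(-7\right) = \left(3 - 24\right) 1 \left(-7\right) = \left(-21\right) 1 \left(-7\right) = \left(-21\right) \left(-7\right) = 147$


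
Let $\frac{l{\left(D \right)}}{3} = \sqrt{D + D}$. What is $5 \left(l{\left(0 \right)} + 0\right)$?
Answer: $0$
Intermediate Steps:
$l{\left(D \right)} = 3 \sqrt{2} \sqrt{D}$ ($l{\left(D \right)} = 3 \sqrt{D + D} = 3 \sqrt{2 D} = 3 \sqrt{2} \sqrt{D}$)
$5 \left(l{\left(0 \right)} + 0\right) = 5 \left(3 \sqrt{2} \sqrt{0} + 0\right) = 5 \left(3 \sqrt{2} \cdot 0 + 0\right) = 5 \left(0 + 0\right) = 5 \cdot 0 = 0$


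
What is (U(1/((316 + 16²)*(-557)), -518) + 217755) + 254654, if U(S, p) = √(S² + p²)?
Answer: 472409 + √27237169119544385/318604 ≈ 4.7293e+5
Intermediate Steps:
(U(1/((316 + 16²)*(-557)), -518) + 217755) + 254654 = (√((1/((316 + 16²)*(-557)))² + (-518)²) + 217755) + 254654 = (√((-1/557/(316 + 256))² + 268324) + 217755) + 254654 = (√((-1/557/572)² + 268324) + 217755) + 254654 = (√(((1/572)*(-1/557))² + 268324) + 217755) + 254654 = (√((-1/318604)² + 268324) + 217755) + 254654 = (√(1/101508508816 + 268324) + 217755) + 254654 = (√(27237169119544385/101508508816) + 217755) + 254654 = (√27237169119544385/318604 + 217755) + 254654 = (217755 + √27237169119544385/318604) + 254654 = 472409 + √27237169119544385/318604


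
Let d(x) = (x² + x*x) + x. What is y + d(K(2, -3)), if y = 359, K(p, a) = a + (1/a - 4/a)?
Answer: 365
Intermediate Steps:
K(p, a) = a - 3/a (K(p, a) = a + (1/a - 4/a) = a - 3/a)
d(x) = x + 2*x² (d(x) = (x² + x²) + x = 2*x² + x = x + 2*x²)
y + d(K(2, -3)) = 359 + (-3 - 3/(-3))*(1 + 2*(-3 - 3/(-3))) = 359 + (-3 - 3*(-⅓))*(1 + 2*(-3 - 3*(-⅓))) = 359 + (-3 + 1)*(1 + 2*(-3 + 1)) = 359 - 2*(1 + 2*(-2)) = 359 - 2*(1 - 4) = 359 - 2*(-3) = 359 + 6 = 365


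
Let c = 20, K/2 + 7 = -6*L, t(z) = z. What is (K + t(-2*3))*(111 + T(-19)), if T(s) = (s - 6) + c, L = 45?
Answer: -59360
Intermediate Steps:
K = -554 (K = -14 + 2*(-6*45) = -14 + 2*(-270) = -14 - 540 = -554)
T(s) = 14 + s (T(s) = (s - 6) + 20 = (-6 + s) + 20 = 14 + s)
(K + t(-2*3))*(111 + T(-19)) = (-554 - 2*3)*(111 + (14 - 19)) = (-554 - 6)*(111 - 5) = -560*106 = -59360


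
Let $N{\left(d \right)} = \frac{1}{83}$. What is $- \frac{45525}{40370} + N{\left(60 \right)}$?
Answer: $- \frac{747641}{670142} \approx -1.1156$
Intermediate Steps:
$N{\left(d \right)} = \frac{1}{83}$
$- \frac{45525}{40370} + N{\left(60 \right)} = - \frac{45525}{40370} + \frac{1}{83} = \left(-45525\right) \frac{1}{40370} + \frac{1}{83} = - \frac{9105}{8074} + \frac{1}{83} = - \frac{747641}{670142}$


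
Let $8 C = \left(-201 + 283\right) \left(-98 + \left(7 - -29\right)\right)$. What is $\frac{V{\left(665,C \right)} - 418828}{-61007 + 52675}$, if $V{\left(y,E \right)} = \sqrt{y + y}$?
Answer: $\frac{104707}{2083} - \frac{\sqrt{1330}}{8332} \approx 50.263$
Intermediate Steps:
$C = - \frac{1271}{2}$ ($C = \frac{\left(-201 + 283\right) \left(-98 + \left(7 - -29\right)\right)}{8} = \frac{82 \left(-98 + \left(7 + 29\right)\right)}{8} = \frac{82 \left(-98 + 36\right)}{8} = \frac{82 \left(-62\right)}{8} = \frac{1}{8} \left(-5084\right) = - \frac{1271}{2} \approx -635.5$)
$V{\left(y,E \right)} = \sqrt{2} \sqrt{y}$ ($V{\left(y,E \right)} = \sqrt{2 y} = \sqrt{2} \sqrt{y}$)
$\frac{V{\left(665,C \right)} - 418828}{-61007 + 52675} = \frac{\sqrt{2} \sqrt{665} - 418828}{-61007 + 52675} = \frac{\sqrt{1330} - 418828}{-8332} = \left(-418828 + \sqrt{1330}\right) \left(- \frac{1}{8332}\right) = \frac{104707}{2083} - \frac{\sqrt{1330}}{8332}$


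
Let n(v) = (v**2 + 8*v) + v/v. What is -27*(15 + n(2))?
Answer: -972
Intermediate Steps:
n(v) = 1 + v**2 + 8*v (n(v) = (v**2 + 8*v) + 1 = 1 + v**2 + 8*v)
-27*(15 + n(2)) = -27*(15 + (1 + 2**2 + 8*2)) = -27*(15 + (1 + 4 + 16)) = -27*(15 + 21) = -27*36 = -972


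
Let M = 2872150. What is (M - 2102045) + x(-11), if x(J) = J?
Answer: 770094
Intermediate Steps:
(M - 2102045) + x(-11) = (2872150 - 2102045) - 11 = 770105 - 11 = 770094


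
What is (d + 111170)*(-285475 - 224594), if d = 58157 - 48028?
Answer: -61870859631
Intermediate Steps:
d = 10129
(d + 111170)*(-285475 - 224594) = (10129 + 111170)*(-285475 - 224594) = 121299*(-510069) = -61870859631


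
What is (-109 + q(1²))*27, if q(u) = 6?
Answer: -2781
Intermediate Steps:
(-109 + q(1²))*27 = (-109 + 6)*27 = -103*27 = -2781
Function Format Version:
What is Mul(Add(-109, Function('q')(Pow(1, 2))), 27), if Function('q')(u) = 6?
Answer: -2781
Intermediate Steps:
Mul(Add(-109, Function('q')(Pow(1, 2))), 27) = Mul(Add(-109, 6), 27) = Mul(-103, 27) = -2781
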